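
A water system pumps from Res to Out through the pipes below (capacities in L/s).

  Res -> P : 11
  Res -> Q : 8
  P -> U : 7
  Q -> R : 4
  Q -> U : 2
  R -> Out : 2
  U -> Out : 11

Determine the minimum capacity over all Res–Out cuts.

11

Augment Res→P→U→Out: bottleneck 7, flow now 7.
Augment Res→Q→R→Out: bottleneck 2, flow now 9.
Augment Res→Q→U→Out: bottleneck 2, flow now 11.
No augmenting path remains; maximum flow = 11.
By max-flow min-cut, the minimum cut capacity equals the max flow.
In the residual graph, reachable from Res: {Res, P, Q, R}.
Min-cut edges: P→U (7), Q→U (2), R→Out (2); capacity 7 + 2 + 2 = 11.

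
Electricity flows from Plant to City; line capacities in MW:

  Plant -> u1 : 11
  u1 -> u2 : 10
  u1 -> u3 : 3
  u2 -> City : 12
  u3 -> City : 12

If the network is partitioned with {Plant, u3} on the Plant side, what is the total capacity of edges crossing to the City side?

23

Edges leaving {Plant, u3}: Plant→u1 (11), u3→City (12).
Cut capacity = 11 + 12 = 23.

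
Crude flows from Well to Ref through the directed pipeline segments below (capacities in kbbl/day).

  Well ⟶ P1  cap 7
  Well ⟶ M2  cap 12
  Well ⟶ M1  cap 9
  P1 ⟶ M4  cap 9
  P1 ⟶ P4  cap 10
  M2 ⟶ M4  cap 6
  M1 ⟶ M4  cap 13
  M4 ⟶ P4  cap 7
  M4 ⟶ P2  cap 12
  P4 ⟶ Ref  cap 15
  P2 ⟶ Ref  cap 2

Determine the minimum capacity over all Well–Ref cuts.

Augment Well→P1→P4→Ref: bottleneck 7, flow now 7.
Augment Well→M2→M4→P4→Ref: bottleneck 6, flow now 13.
Augment Well→M1→M4→P4→Ref: bottleneck 1, flow now 14.
Augment Well→M1→M4→P2→Ref: bottleneck 2, flow now 16.
No augmenting path remains; maximum flow = 16.
By max-flow min-cut, the minimum cut capacity equals the max flow.
In the residual graph, reachable from Well: {Well, M2, M1, M4, P2}.
Min-cut edges: Well→P1 (7), M4→P4 (7), P2→Ref (2); capacity 7 + 7 + 2 = 16.

16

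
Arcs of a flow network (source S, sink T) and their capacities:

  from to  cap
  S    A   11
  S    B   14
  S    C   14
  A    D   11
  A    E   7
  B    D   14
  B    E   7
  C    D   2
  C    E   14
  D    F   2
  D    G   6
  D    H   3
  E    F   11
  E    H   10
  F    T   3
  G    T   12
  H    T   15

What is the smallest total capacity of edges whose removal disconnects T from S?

Augment S→A→D→F→T: bottleneck 2, flow now 2.
Augment S→A→D→G→T: bottleneck 6, flow now 8.
Augment S→A→D→H→T: bottleneck 3, flow now 11.
Augment S→B→E→F→T: bottleneck 1, flow now 12.
Augment S→B→E→H→T: bottleneck 6, flow now 18.
Augment S→C→E→H→T: bottleneck 4, flow now 22.
No augmenting path remains; maximum flow = 22.
By max-flow min-cut, the minimum cut capacity equals the max flow.
In the residual graph, reachable from S: {S, A, B, C, D, E, F}.
Min-cut edges: D→G (6), D→H (3), E→H (10), F→T (3); capacity 6 + 3 + 10 + 3 = 22.

22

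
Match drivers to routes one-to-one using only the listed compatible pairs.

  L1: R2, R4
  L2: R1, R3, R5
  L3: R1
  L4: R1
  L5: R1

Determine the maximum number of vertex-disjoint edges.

3

Unit-capacity flow: source→left, listed edges, right→sink; max matching = max flow.
Augmenting path L1→R2 (+1); matched 1.
Augmenting path L2→R1 (+1); matched 2.
Augmenting path L3→R1→L2→R3 (+1); matched 3.
No augmenting path remains; maximum matching = 3.
König certificate: {L1, L2, R1} is a vertex cover of size 3 (every listed pair touches it), so no matching can be larger.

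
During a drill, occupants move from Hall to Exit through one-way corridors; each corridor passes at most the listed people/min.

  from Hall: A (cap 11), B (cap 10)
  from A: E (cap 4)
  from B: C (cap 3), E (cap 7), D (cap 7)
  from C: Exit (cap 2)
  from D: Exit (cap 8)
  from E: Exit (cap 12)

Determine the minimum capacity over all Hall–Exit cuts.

Augment Hall→A→E→Exit: bottleneck 4, flow now 4.
Augment Hall→B→C→Exit: bottleneck 2, flow now 6.
Augment Hall→B→D→Exit: bottleneck 7, flow now 13.
Augment Hall→B→E→Exit: bottleneck 1, flow now 14.
No augmenting path remains; maximum flow = 14.
By max-flow min-cut, the minimum cut capacity equals the max flow.
In the residual graph, reachable from Hall: {Hall, A}.
Min-cut edges: Hall→B (10), A→E (4); capacity 10 + 4 = 14.

14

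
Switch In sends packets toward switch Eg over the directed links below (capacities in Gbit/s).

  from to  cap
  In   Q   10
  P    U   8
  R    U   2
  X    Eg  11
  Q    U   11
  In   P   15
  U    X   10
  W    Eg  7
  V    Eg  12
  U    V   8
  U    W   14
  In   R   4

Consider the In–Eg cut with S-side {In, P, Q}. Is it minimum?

No — its capacity is 23, but the minimum cut has capacity 20.

Given cut capacity: 4 + 8 + 11 = 23.
Augment In→P→U→V→Eg: bottleneck 8, flow now 8.
Augment In→Q→U→W→Eg: bottleneck 7, flow now 15.
Augment In→Q→U→X→Eg: bottleneck 3, flow now 18.
Augment In→R→U→X→Eg: bottleneck 2, flow now 20.
No augmenting path remains; maximum flow = 20.
In the residual graph, reachable from In: {In, P, R}.
Min-cut edges: In→Q (10), P→U (8), R→U (2); capacity 10 + 8 + 2 = 20.
Cut capacity 23 exceeds the max flow 20, so it is not minimum.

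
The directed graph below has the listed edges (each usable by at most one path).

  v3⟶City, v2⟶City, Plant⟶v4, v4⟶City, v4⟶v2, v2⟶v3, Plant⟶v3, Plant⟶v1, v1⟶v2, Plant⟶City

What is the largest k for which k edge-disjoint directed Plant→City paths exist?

4

Assign every edge capacity 1; by Menger, the answer equals the max flow.
Path Plant→City (+1); total 1.
Path Plant→v3→City (+1); total 2.
Path Plant→v4→City (+1); total 3.
Path Plant→v1→v2→City (+1); total 4.
No residual Plant→City path; max flow = 4.
Certifying cut of size 4: {Plant→City, Plant→v1, Plant→v3, Plant→v4}.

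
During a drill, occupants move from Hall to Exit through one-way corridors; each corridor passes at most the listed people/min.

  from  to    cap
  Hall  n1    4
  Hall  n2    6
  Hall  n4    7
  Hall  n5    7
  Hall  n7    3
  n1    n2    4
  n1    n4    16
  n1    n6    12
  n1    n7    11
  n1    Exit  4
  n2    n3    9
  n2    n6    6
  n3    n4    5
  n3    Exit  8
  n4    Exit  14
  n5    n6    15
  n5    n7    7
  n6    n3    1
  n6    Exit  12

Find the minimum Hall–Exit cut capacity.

Augment Hall→n1→Exit: bottleneck 4, flow now 4.
Augment Hall→n4→Exit: bottleneck 7, flow now 11.
Augment Hall→n2→n3→Exit: bottleneck 6, flow now 17.
Augment Hall→n5→n6→Exit: bottleneck 7, flow now 24.
No augmenting path remains; maximum flow = 24.
By max-flow min-cut, the minimum cut capacity equals the max flow.
In the residual graph, reachable from Hall: {Hall, n7}.
Min-cut edges: Hall→n1 (4), Hall→n2 (6), Hall→n4 (7), Hall→n5 (7); capacity 4 + 6 + 7 + 7 = 24.

24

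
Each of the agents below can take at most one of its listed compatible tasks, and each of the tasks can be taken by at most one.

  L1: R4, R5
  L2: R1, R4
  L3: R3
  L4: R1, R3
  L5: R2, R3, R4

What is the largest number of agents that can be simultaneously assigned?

Unit-capacity flow: source→left, listed edges, right→sink; max matching = max flow.
Augmenting path L1→R4 (+1); matched 1.
Augmenting path L2→R1 (+1); matched 2.
Augmenting path L3→R3 (+1); matched 3.
Augmenting path L5→R2 (+1); matched 4.
Augmenting path L4→R1→L2→R4→L1→R5 (+1); matched 5.
No augmenting path remains; maximum matching = 5.
König certificate: {L1, L2, L3, L4, L5} is a vertex cover of size 5 (every listed pair touches it), so no matching can be larger.

5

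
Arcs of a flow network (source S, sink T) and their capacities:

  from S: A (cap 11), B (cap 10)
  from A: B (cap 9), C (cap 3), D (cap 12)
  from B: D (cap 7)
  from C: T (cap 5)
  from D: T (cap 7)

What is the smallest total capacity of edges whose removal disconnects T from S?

10

Augment S→A→C→T: bottleneck 3, flow now 3.
Augment S→A→D→T: bottleneck 7, flow now 10.
No augmenting path remains; maximum flow = 10.
By max-flow min-cut, the minimum cut capacity equals the max flow.
In the residual graph, reachable from S: {S, A, B, D}.
Min-cut edges: A→C (3), D→T (7); capacity 3 + 7 = 10.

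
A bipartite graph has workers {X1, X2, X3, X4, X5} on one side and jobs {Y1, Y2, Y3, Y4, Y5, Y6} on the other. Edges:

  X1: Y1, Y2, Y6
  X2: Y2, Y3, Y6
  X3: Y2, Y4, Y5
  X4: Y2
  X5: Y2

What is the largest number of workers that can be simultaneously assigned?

4

Unit-capacity flow: source→left, listed edges, right→sink; max matching = max flow.
Augmenting path X1→Y1 (+1); matched 1.
Augmenting path X2→Y2 (+1); matched 2.
Augmenting path X3→Y4 (+1); matched 3.
Augmenting path X4→Y2→X2→Y3 (+1); matched 4.
No augmenting path remains; maximum matching = 4.
König certificate: {X1, X2, X3, Y2} is a vertex cover of size 4 (every listed pair touches it), so no matching can be larger.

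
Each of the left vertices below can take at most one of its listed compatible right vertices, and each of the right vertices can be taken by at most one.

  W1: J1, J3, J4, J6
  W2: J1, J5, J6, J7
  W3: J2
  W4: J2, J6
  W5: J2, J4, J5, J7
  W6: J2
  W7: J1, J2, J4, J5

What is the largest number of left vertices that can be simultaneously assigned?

Unit-capacity flow: source→left, listed edges, right→sink; max matching = max flow.
Augmenting path W1→J1 (+1); matched 1.
Augmenting path W2→J5 (+1); matched 2.
Augmenting path W3→J2 (+1); matched 3.
Augmenting path W4→J6 (+1); matched 4.
Augmenting path W5→J4 (+1); matched 5.
Augmenting path W7→J1→W1→J3 (+1); matched 6.
No augmenting path remains; maximum matching = 6.
König certificate: {W1, W2, W4, W5, W7, J2} is a vertex cover of size 6 (every listed pair touches it), so no matching can be larger.

6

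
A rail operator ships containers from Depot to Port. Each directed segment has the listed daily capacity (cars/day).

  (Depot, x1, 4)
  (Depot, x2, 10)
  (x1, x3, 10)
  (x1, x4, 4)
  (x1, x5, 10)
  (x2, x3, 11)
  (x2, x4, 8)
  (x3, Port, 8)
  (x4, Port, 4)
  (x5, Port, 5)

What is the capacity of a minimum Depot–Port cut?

Augment Depot→x1→x3→Port: bottleneck 4, flow now 4.
Augment Depot→x2→x3→Port: bottleneck 4, flow now 8.
Augment Depot→x2→x4→Port: bottleneck 4, flow now 12.
Augment Depot→x2→x3→x1→x5→Port: bottleneck 2, flow now 14. (uses reverse residual edge)
No augmenting path remains; maximum flow = 14.
By max-flow min-cut, the minimum cut capacity equals the max flow.
In the residual graph, reachable from Depot: {Depot}.
Min-cut edges: Depot→x1 (4), Depot→x2 (10); capacity 4 + 10 = 14.

14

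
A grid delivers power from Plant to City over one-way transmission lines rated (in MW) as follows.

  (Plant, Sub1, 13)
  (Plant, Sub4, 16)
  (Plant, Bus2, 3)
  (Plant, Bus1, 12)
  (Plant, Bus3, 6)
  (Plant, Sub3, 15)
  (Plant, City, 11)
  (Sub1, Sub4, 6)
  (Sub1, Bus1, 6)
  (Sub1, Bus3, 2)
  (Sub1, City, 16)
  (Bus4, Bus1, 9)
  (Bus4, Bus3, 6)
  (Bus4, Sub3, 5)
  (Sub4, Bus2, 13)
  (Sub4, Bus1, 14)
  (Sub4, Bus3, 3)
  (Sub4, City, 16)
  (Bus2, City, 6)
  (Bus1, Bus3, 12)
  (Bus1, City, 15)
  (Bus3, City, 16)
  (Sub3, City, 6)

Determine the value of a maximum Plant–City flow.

Augment Plant→City: bottleneck 11, flow now 11.
Augment Plant→Sub1→City: bottleneck 13, flow now 24.
Augment Plant→Sub4→City: bottleneck 16, flow now 40.
Augment Plant→Bus2→City: bottleneck 3, flow now 43.
Augment Plant→Bus1→City: bottleneck 12, flow now 55.
Augment Plant→Bus3→City: bottleneck 6, flow now 61.
Augment Plant→Sub3→City: bottleneck 6, flow now 67.
No augmenting path remains; maximum flow = 67.
In the residual graph, reachable from Plant: {Plant, Sub3}.
Min-cut edges: Plant→Sub1 (13), Plant→Sub4 (16), Plant→Bus2 (3), Plant→Bus1 (12), Plant→Bus3 (6), Plant→City (11), Sub3→City (6); capacity 13 + 16 + 3 + 12 + 6 + 11 + 6 = 67.
This cut is saturated, so no flow can exceed 67.

67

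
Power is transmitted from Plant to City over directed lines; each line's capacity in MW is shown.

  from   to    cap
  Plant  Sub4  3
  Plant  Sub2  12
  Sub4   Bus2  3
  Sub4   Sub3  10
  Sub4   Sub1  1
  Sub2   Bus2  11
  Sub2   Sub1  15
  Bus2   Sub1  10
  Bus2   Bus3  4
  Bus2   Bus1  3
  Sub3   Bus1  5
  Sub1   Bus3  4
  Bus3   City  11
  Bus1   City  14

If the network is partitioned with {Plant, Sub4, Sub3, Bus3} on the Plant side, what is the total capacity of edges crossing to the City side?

Edges leaving {Plant, Sub4, Sub3, Bus3}: Plant→Sub2 (12), Sub4→Bus2 (3), Sub4→Sub1 (1), Sub3→Bus1 (5), Bus3→City (11).
Cut capacity = 12 + 3 + 1 + 5 + 11 = 32.

32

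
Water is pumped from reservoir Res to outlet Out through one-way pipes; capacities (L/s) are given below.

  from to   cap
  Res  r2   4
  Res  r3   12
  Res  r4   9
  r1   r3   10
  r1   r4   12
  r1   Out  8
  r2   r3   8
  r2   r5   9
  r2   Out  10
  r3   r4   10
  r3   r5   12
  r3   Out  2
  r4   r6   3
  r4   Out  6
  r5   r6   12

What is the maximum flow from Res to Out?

12

Augment Res→r2→Out: bottleneck 4, flow now 4.
Augment Res→r3→Out: bottleneck 2, flow now 6.
Augment Res→r4→Out: bottleneck 6, flow now 12.
No augmenting path remains; maximum flow = 12.
In the residual graph, reachable from Res: {Res, r3, r4, r5, r6}.
Min-cut edges: Res→r2 (4), r3→Out (2), r4→Out (6); capacity 4 + 2 + 6 = 12.
This cut is saturated, so no flow can exceed 12.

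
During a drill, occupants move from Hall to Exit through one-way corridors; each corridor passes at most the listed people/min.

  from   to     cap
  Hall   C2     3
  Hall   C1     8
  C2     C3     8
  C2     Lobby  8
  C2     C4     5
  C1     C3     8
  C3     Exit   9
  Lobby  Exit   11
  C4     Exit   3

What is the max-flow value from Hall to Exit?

Augment Hall→C2→C3→Exit: bottleneck 3, flow now 3.
Augment Hall→C1→C3→Exit: bottleneck 6, flow now 9.
Augment Hall→C1→C3→C2→Lobby→Exit: bottleneck 2, flow now 11. (uses reverse residual edge)
No augmenting path remains; maximum flow = 11.
In the residual graph, reachable from Hall: {Hall}.
Min-cut edges: Hall→C2 (3), Hall→C1 (8); capacity 3 + 8 = 11.
This cut is saturated, so no flow can exceed 11.

11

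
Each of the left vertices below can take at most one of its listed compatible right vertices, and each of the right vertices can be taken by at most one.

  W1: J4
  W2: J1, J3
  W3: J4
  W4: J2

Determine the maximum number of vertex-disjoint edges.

Unit-capacity flow: source→left, listed edges, right→sink; max matching = max flow.
Augmenting path W1→J4 (+1); matched 1.
Augmenting path W2→J1 (+1); matched 2.
Augmenting path W4→J2 (+1); matched 3.
No augmenting path remains; maximum matching = 3.
König certificate: {W2, W4, J4} is a vertex cover of size 3 (every listed pair touches it), so no matching can be larger.

3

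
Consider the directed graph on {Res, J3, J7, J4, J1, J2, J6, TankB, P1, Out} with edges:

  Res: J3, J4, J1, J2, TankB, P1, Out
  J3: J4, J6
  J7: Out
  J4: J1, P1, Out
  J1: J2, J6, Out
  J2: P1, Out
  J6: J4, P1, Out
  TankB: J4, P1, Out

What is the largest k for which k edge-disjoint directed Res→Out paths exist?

6

Assign every edge capacity 1; by Menger, the answer equals the max flow.
Path Res→Out (+1); total 1.
Path Res→J4→Out (+1); total 2.
Path Res→J1→Out (+1); total 3.
Path Res→J2→Out (+1); total 4.
Path Res→TankB→Out (+1); total 5.
Path Res→J3→J6→Out (+1); total 6.
No residual Res→Out path; max flow = 6.
Certifying cut of size 6: {Res→J1, Res→J2, Res→J3, Res→J4, Res→Out, Res→TankB}.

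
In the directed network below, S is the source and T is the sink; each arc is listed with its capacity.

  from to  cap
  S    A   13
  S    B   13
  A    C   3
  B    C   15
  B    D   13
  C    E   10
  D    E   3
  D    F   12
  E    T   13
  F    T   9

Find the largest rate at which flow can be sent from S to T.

16

Augment S→A→C→E→T: bottleneck 3, flow now 3.
Augment S→B→C→E→T: bottleneck 7, flow now 10.
Augment S→B→D→E→T: bottleneck 3, flow now 13.
Augment S→B→D→F→T: bottleneck 3, flow now 16.
No augmenting path remains; maximum flow = 16.
In the residual graph, reachable from S: {S, A}.
Min-cut edges: S→B (13), A→C (3); capacity 13 + 3 = 16.
This cut is saturated, so no flow can exceed 16.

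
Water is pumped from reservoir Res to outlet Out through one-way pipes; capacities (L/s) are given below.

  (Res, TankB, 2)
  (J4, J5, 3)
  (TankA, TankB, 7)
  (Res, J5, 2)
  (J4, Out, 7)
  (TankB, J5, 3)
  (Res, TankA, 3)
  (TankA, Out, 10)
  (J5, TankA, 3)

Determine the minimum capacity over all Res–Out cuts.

6

Augment Res→TankA→Out: bottleneck 3, flow now 3.
Augment Res→J5→TankA→Out: bottleneck 2, flow now 5.
Augment Res→TankB→J5→TankA→Out: bottleneck 1, flow now 6.
No augmenting path remains; maximum flow = 6.
By max-flow min-cut, the minimum cut capacity equals the max flow.
In the residual graph, reachable from Res: {Res, TankB, J5}.
Min-cut edges: Res→TankA (3), J5→TankA (3); capacity 3 + 3 = 6.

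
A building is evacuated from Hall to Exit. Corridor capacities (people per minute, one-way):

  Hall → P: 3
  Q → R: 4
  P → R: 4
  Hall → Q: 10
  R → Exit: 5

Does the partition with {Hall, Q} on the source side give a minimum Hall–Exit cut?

No — its capacity is 7, but the minimum cut has capacity 5.

Given cut capacity: 3 + 4 = 7.
Augment Hall→P→R→Exit: bottleneck 3, flow now 3.
Augment Hall→Q→R→Exit: bottleneck 2, flow now 5.
No augmenting path remains; maximum flow = 5.
In the residual graph, reachable from Hall: {Hall, P, Q, R}.
Min-cut edges: R→Exit (5); capacity 5 = 5.
Cut capacity 7 exceeds the max flow 5, so it is not minimum.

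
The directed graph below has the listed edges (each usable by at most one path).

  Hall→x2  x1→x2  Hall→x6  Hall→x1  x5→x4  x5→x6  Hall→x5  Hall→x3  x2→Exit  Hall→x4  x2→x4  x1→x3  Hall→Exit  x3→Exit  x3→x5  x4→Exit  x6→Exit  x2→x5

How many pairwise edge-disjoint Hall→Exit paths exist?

5

Assign every edge capacity 1; by Menger, the answer equals the max flow.
Path Hall→Exit (+1); total 1.
Path Hall→x2→Exit (+1); total 2.
Path Hall→x3→Exit (+1); total 3.
Path Hall→x4→Exit (+1); total 4.
Path Hall→x6→Exit (+1); total 5.
No residual Hall→Exit path; max flow = 5.
Certifying cut of size 5: {Hall→Exit, x2→Exit, x3→Exit, x4→Exit, x6→Exit}.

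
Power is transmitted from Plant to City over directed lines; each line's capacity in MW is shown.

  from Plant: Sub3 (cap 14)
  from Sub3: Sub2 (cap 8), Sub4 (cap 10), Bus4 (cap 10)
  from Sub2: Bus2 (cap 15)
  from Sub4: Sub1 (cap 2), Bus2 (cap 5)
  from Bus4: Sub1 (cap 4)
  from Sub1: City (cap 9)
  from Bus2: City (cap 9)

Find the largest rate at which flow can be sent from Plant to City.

Augment Plant→Sub3→Sub2→Bus2→City: bottleneck 8, flow now 8.
Augment Plant→Sub3→Sub4→Sub1→City: bottleneck 2, flow now 10.
Augment Plant→Sub3→Sub4→Bus2→City: bottleneck 1, flow now 11.
Augment Plant→Sub3→Bus4→Sub1→City: bottleneck 3, flow now 14.
No augmenting path remains; maximum flow = 14.
In the residual graph, reachable from Plant: {Plant}.
Min-cut edges: Plant→Sub3 (14); capacity 14 = 14.
This cut is saturated, so no flow can exceed 14.

14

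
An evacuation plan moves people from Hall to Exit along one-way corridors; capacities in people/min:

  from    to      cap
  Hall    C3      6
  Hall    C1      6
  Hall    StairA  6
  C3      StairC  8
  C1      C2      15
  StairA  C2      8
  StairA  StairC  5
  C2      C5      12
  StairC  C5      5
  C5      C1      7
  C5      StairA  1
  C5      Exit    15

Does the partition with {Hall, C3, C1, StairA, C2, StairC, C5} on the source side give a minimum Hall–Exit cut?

Given cut capacity: 15 = 15.
Augment Hall→C3→StairC→C5→Exit: bottleneck 5, flow now 5.
Augment Hall→C1→C2→C5→Exit: bottleneck 6, flow now 11.
Augment Hall→StairA→C2→C5→Exit: bottleneck 4, flow now 15.
No augmenting path remains; maximum flow = 15.
Cut capacity 15 equals the max flow, so it is a minimum cut.

Yes — it is a minimum cut (capacity 15).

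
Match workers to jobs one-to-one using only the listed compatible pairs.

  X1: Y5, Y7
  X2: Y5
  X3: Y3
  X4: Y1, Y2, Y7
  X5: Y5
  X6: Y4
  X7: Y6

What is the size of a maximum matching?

Unit-capacity flow: source→left, listed edges, right→sink; max matching = max flow.
Augmenting path X1→Y5 (+1); matched 1.
Augmenting path X3→Y3 (+1); matched 2.
Augmenting path X4→Y1 (+1); matched 3.
Augmenting path X6→Y4 (+1); matched 4.
Augmenting path X7→Y6 (+1); matched 5.
Augmenting path X2→Y5→X1→Y7 (+1); matched 6.
No augmenting path remains; maximum matching = 6.
König certificate: {X1, X3, X4, X6, X7, Y5} is a vertex cover of size 6 (every listed pair touches it), so no matching can be larger.

6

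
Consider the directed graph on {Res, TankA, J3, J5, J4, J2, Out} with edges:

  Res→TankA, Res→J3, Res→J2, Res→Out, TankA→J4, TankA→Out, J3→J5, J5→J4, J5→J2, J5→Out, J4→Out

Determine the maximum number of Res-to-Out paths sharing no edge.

3

Assign every edge capacity 1; by Menger, the answer equals the max flow.
Path Res→Out (+1); total 1.
Path Res→TankA→Out (+1); total 2.
Path Res→J3→J5→Out (+1); total 3.
No residual Res→Out path; max flow = 3.
Certifying cut of size 3: {Res→J3, Res→Out, Res→TankA}.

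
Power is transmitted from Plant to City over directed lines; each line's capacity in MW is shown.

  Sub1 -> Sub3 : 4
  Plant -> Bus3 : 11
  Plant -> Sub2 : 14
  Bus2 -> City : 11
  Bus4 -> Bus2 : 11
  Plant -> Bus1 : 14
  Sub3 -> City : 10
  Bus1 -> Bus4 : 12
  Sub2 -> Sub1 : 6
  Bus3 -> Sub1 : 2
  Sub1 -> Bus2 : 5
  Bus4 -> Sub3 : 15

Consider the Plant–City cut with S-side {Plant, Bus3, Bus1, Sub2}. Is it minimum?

Yes — it is a minimum cut (capacity 20).

Given cut capacity: 2 + 12 + 6 = 20.
Augment Plant→Bus3→Sub1→Bus2→City: bottleneck 2, flow now 2.
Augment Plant→Bus1→Bus4→Bus2→City: bottleneck 9, flow now 11.
Augment Plant→Bus1→Bus4→Sub3→City: bottleneck 3, flow now 14.
Augment Plant→Sub2→Sub1→Sub3→City: bottleneck 4, flow now 18.
Augment Plant→Sub2→Sub1→Bus2→Bus4→Sub3→City: bottleneck 2, flow now 20. (uses reverse residual edge)
No augmenting path remains; maximum flow = 20.
Cut capacity 20 equals the max flow, so it is a minimum cut.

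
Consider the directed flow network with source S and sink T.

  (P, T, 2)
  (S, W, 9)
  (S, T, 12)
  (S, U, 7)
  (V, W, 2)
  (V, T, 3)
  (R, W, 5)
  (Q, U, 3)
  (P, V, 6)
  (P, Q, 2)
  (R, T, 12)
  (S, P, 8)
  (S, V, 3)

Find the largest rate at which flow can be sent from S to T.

Augment S→T: bottleneck 12, flow now 12.
Augment S→P→T: bottleneck 2, flow now 14.
Augment S→V→T: bottleneck 3, flow now 17.
No augmenting path remains; maximum flow = 17.
In the residual graph, reachable from S: {S, P, Q, U, V, W}.
Min-cut edges: S→T (12), P→T (2), V→T (3); capacity 12 + 2 + 3 = 17.
This cut is saturated, so no flow can exceed 17.

17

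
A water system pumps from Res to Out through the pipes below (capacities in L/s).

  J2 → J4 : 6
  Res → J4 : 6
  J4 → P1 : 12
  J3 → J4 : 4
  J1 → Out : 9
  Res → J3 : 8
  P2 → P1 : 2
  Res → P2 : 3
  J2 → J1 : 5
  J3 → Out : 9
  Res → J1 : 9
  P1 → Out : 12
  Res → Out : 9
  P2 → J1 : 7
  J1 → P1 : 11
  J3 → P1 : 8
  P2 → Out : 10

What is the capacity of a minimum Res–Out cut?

Augment Res→Out: bottleneck 9, flow now 9.
Augment Res→P2→Out: bottleneck 3, flow now 12.
Augment Res→J3→Out: bottleneck 8, flow now 20.
Augment Res→J1→Out: bottleneck 9, flow now 29.
Augment Res→J4→P1→Out: bottleneck 6, flow now 35.
No augmenting path remains; maximum flow = 35.
By max-flow min-cut, the minimum cut capacity equals the max flow.
In the residual graph, reachable from Res: {Res}.
Min-cut edges: Res→P2 (3), Res→J3 (8), Res→J4 (6), Res→J1 (9), Res→Out (9); capacity 3 + 8 + 6 + 9 + 9 = 35.

35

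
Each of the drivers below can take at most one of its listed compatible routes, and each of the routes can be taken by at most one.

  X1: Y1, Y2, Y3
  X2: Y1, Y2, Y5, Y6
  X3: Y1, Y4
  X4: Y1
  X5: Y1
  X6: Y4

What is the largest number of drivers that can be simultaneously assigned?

Unit-capacity flow: source→left, listed edges, right→sink; max matching = max flow.
Augmenting path X1→Y1 (+1); matched 1.
Augmenting path X2→Y2 (+1); matched 2.
Augmenting path X3→Y4 (+1); matched 3.
Augmenting path X4→Y1→X1→Y3 (+1); matched 4.
No augmenting path remains; maximum matching = 4.
König certificate: {X1, X2, Y1, Y4} is a vertex cover of size 4 (every listed pair touches it), so no matching can be larger.

4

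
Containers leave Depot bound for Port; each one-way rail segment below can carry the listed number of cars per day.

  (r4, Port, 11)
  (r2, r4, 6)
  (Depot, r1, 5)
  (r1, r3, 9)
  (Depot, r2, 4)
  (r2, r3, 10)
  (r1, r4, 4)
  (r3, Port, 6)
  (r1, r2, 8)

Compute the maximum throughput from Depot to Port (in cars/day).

Augment Depot→r1→r3→Port: bottleneck 5, flow now 5.
Augment Depot→r2→r3→Port: bottleneck 1, flow now 6.
Augment Depot→r2→r4→Port: bottleneck 3, flow now 9.
No augmenting path remains; maximum flow = 9.
In the residual graph, reachable from Depot: {Depot}.
Min-cut edges: Depot→r1 (5), Depot→r2 (4); capacity 5 + 4 = 9.
This cut is saturated, so no flow can exceed 9.

9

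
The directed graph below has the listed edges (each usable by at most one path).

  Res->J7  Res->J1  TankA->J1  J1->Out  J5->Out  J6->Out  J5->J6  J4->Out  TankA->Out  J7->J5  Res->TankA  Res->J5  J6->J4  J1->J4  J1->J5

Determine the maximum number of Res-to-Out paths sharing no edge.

4

Assign every edge capacity 1; by Menger, the answer equals the max flow.
Path Res→TankA→Out (+1); total 1.
Path Res→J1→Out (+1); total 2.
Path Res→J5→Out (+1); total 3.
Path Res→J7→J5→J6→Out (+1); total 4.
No residual Res→Out path; max flow = 4.
Certifying cut of size 4: {Res→J1, Res→J5, Res→J7, Res→TankA}.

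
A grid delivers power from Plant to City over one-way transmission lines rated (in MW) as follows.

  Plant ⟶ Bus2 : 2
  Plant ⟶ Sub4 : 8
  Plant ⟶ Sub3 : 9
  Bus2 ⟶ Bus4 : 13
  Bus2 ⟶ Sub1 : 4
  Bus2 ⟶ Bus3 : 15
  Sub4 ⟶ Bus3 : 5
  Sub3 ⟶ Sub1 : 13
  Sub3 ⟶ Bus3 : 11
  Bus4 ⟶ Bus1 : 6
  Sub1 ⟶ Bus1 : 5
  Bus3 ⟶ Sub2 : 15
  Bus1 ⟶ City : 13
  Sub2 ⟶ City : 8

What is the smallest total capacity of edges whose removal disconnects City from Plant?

Augment Plant→Bus2→Bus4→Bus1→City: bottleneck 2, flow now 2.
Augment Plant→Sub4→Bus3→Sub2→City: bottleneck 5, flow now 7.
Augment Plant→Sub3→Sub1→Bus1→City: bottleneck 5, flow now 12.
Augment Plant→Sub3→Bus3→Sub2→City: bottleneck 3, flow now 15.
No augmenting path remains; maximum flow = 15.
By max-flow min-cut, the minimum cut capacity equals the max flow.
In the residual graph, reachable from Plant: {Plant, Sub4, Sub3, Sub1, Bus3, Sub2}.
Min-cut edges: Plant→Bus2 (2), Sub1→Bus1 (5), Sub2→City (8); capacity 2 + 5 + 8 = 15.

15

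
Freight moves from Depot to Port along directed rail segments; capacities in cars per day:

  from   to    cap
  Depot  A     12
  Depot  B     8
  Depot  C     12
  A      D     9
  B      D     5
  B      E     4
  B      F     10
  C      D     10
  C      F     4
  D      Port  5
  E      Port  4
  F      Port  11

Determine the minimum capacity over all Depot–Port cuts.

17

Augment Depot→A→D→Port: bottleneck 5, flow now 5.
Augment Depot→B→E→Port: bottleneck 4, flow now 9.
Augment Depot→B→F→Port: bottleneck 4, flow now 13.
Augment Depot→C→F→Port: bottleneck 4, flow now 17.
No augmenting path remains; maximum flow = 17.
By max-flow min-cut, the minimum cut capacity equals the max flow.
In the residual graph, reachable from Depot: {Depot, A, C, D}.
Min-cut edges: Depot→B (8), C→F (4), D→Port (5); capacity 8 + 4 + 5 = 17.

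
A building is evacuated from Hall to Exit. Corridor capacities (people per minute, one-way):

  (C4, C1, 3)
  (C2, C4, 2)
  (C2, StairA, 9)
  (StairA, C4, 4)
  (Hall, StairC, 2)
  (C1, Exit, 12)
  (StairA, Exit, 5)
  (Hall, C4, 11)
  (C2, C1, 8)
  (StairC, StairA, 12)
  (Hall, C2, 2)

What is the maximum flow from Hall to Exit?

7

Augment Hall→StairC→StairA→Exit: bottleneck 2, flow now 2.
Augment Hall→C2→StairA→Exit: bottleneck 2, flow now 4.
Augment Hall→C4→C1→Exit: bottleneck 3, flow now 7.
No augmenting path remains; maximum flow = 7.
In the residual graph, reachable from Hall: {Hall, C4}.
Min-cut edges: Hall→StairC (2), Hall→C2 (2), C4→C1 (3); capacity 2 + 2 + 3 = 7.
This cut is saturated, so no flow can exceed 7.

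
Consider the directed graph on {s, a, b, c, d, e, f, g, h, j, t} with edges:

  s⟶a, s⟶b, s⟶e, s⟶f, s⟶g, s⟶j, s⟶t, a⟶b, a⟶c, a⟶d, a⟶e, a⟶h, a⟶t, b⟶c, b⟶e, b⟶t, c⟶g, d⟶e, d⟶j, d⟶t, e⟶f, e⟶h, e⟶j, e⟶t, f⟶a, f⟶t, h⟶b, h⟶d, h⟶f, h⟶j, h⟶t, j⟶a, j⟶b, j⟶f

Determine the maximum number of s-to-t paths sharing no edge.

Assign every edge capacity 1; by Menger, the answer equals the max flow.
Path s→t (+1); total 1.
Path s→a→t (+1); total 2.
Path s→b→t (+1); total 3.
Path s→e→t (+1); total 4.
Path s→f→t (+1); total 5.
Path s→j→a→d→t (+1); total 6.
No residual s→t path; max flow = 6.
Certifying cut of size 6: {s→a, s→b, s→e, s→f, s→j, s→t}.

6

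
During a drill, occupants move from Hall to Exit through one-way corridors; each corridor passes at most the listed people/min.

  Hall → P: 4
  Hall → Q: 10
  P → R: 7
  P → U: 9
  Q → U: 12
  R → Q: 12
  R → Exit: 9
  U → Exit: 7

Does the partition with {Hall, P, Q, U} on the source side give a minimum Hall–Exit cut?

Given cut capacity: 7 + 7 = 14.
Augment Hall→P→R→Exit: bottleneck 4, flow now 4.
Augment Hall→Q→U→Exit: bottleneck 7, flow now 11.
No augmenting path remains; maximum flow = 11.
In the residual graph, reachable from Hall: {Hall, Q, U}.
Min-cut edges: Hall→P (4), U→Exit (7); capacity 4 + 7 = 11.
Cut capacity 14 exceeds the max flow 11, so it is not minimum.

No — its capacity is 14, but the minimum cut has capacity 11.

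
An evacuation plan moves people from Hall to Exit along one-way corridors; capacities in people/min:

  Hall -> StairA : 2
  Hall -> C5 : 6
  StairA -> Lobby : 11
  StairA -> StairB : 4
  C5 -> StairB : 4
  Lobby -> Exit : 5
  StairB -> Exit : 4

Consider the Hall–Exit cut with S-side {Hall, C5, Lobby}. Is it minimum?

Given cut capacity: 2 + 4 + 5 = 11.
Augment Hall→StairA→Lobby→Exit: bottleneck 2, flow now 2.
Augment Hall→C5→StairB→Exit: bottleneck 4, flow now 6.
No augmenting path remains; maximum flow = 6.
In the residual graph, reachable from Hall: {Hall, C5}.
Min-cut edges: Hall→StairA (2), C5→StairB (4); capacity 2 + 4 = 6.
Cut capacity 11 exceeds the max flow 6, so it is not minimum.

No — its capacity is 11, but the minimum cut has capacity 6.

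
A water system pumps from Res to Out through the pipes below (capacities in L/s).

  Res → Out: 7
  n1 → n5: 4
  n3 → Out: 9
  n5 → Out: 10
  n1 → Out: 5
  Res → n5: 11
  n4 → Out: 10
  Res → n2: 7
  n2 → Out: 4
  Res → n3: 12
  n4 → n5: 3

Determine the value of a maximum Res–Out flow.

30

Augment Res→Out: bottleneck 7, flow now 7.
Augment Res→n2→Out: bottleneck 4, flow now 11.
Augment Res→n3→Out: bottleneck 9, flow now 20.
Augment Res→n5→Out: bottleneck 10, flow now 30.
No augmenting path remains; maximum flow = 30.
In the residual graph, reachable from Res: {Res, n2, n3, n5}.
Min-cut edges: Res→Out (7), n2→Out (4), n3→Out (9), n5→Out (10); capacity 7 + 4 + 9 + 10 = 30.
This cut is saturated, so no flow can exceed 30.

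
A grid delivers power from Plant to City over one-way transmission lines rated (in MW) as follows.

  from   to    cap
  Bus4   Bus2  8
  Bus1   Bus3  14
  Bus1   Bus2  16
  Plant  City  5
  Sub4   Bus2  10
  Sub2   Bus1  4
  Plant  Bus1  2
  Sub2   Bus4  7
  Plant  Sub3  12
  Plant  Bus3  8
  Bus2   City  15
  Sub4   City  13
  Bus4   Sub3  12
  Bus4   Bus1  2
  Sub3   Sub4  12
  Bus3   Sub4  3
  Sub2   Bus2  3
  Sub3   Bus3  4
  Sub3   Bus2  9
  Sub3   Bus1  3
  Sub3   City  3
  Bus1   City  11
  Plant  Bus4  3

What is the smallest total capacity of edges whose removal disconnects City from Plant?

Augment Plant→City: bottleneck 5, flow now 5.
Augment Plant→Sub3→City: bottleneck 3, flow now 8.
Augment Plant→Bus1→City: bottleneck 2, flow now 10.
Augment Plant→Bus4→Bus1→City: bottleneck 2, flow now 12.
Augment Plant→Bus4→Bus2→City: bottleneck 1, flow now 13.
Augment Plant→Sub3→Bus1→City: bottleneck 3, flow now 16.
Augment Plant→Sub3→Sub4→City: bottleneck 6, flow now 22.
Augment Plant→Bus3→Sub4→City: bottleneck 3, flow now 25.
No augmenting path remains; maximum flow = 25.
By max-flow min-cut, the minimum cut capacity equals the max flow.
In the residual graph, reachable from Plant: {Plant, Bus3}.
Min-cut edges: Plant→Bus4 (3), Plant→Sub3 (12), Plant→Bus1 (2), Plant→City (5), Bus3→Sub4 (3); capacity 3 + 12 + 2 + 5 + 3 = 25.

25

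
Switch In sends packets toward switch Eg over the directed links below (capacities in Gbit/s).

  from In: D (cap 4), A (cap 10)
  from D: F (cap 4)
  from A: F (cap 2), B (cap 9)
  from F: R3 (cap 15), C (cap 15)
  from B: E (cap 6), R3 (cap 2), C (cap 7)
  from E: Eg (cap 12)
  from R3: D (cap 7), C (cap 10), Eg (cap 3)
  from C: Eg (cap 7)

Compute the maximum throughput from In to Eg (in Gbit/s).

Augment In→D→F→R3→Eg: bottleneck 3, flow now 3.
Augment In→D→F→C→Eg: bottleneck 1, flow now 4.
Augment In→A→F→C→Eg: bottleneck 2, flow now 6.
Augment In→A→B→E→Eg: bottleneck 6, flow now 12.
Augment In→A→B→C→Eg: bottleneck 2, flow now 14.
No augmenting path remains; maximum flow = 14.
In the residual graph, reachable from In: {In}.
Min-cut edges: In→D (4), In→A (10); capacity 4 + 10 = 14.
This cut is saturated, so no flow can exceed 14.

14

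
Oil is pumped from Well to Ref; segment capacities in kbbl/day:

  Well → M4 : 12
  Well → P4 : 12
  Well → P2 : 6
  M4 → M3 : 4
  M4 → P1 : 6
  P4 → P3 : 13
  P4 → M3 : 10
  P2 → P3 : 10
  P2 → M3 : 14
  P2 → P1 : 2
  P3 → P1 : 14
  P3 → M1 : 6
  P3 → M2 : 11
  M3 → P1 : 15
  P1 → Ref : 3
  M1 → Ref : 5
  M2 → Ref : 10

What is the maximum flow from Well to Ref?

Augment Well→M4→P1→Ref: bottleneck 3, flow now 3.
Augment Well→P4→P3→M1→Ref: bottleneck 5, flow now 8.
Augment Well→P4→P3→M2→Ref: bottleneck 7, flow now 15.
Augment Well→P2→P3→M2→Ref: bottleneck 3, flow now 18.
No augmenting path remains; maximum flow = 18.
In the residual graph, reachable from Well: {Well, M4, P4, P2, P3, M3, P1, M1, M2}.
Min-cut edges: P1→Ref (3), M1→Ref (5), M2→Ref (10); capacity 3 + 5 + 10 = 18.
This cut is saturated, so no flow can exceed 18.

18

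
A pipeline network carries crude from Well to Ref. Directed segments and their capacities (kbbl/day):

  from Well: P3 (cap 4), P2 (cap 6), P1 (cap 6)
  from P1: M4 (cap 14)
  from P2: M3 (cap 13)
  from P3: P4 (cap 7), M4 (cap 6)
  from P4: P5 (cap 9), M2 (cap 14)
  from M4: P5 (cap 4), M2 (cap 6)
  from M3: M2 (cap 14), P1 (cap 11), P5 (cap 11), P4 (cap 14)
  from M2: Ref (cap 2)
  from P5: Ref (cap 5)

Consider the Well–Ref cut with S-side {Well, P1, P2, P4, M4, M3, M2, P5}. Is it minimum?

No — its capacity is 11, but the minimum cut has capacity 7.

Given cut capacity: 4 + 2 + 5 = 11.
Augment Well→P1→M4→M2→Ref: bottleneck 2, flow now 2.
Augment Well→P1→M4→P5→Ref: bottleneck 4, flow now 6.
Augment Well→P2→M3→P5→Ref: bottleneck 1, flow now 7.
No augmenting path remains; maximum flow = 7.
In the residual graph, reachable from Well: {Well, P1, P2, P3, P4, M4, M3, M2, P5}.
Min-cut edges: M2→Ref (2), P5→Ref (5); capacity 2 + 5 = 7.
Cut capacity 11 exceeds the max flow 7, so it is not minimum.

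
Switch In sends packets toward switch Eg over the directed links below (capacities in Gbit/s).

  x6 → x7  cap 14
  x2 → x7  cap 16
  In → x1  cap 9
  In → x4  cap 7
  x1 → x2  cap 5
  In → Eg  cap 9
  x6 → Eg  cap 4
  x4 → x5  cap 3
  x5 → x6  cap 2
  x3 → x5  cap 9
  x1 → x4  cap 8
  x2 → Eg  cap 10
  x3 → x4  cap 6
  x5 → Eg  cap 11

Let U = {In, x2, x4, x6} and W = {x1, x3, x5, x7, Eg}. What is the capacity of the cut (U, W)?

65

Edges leaving {In, x2, x4, x6}: In→x1 (9), In→Eg (9), x2→x7 (16), x2→Eg (10), x4→x5 (3), x6→x7 (14), x6→Eg (4).
Cut capacity = 9 + 9 + 16 + 10 + 3 + 14 + 4 = 65.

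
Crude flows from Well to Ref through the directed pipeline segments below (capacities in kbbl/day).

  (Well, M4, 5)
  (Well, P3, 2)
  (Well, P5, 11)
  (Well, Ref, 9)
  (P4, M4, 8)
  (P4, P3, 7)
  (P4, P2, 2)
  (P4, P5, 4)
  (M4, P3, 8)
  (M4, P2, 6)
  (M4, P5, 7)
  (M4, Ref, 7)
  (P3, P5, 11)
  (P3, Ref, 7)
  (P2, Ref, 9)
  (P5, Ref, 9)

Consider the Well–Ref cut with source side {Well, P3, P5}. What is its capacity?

Edges leaving {Well, P3, P5}: Well→M4 (5), Well→Ref (9), P3→Ref (7), P5→Ref (9).
Cut capacity = 5 + 9 + 7 + 9 = 30.

30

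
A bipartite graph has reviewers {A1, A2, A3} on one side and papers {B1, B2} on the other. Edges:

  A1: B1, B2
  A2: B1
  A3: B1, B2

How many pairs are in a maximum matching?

2

Unit-capacity flow: source→left, listed edges, right→sink; max matching = max flow.
Augmenting path A1→B1 (+1); matched 1.
Augmenting path A3→B2 (+1); matched 2.
No augmenting path remains; maximum matching = 2.
König certificate: {B1, B2} is a vertex cover of size 2 (every listed pair touches it), so no matching can be larger.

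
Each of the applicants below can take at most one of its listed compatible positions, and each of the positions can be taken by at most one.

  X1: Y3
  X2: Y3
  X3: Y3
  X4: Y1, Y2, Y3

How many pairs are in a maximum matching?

Unit-capacity flow: source→left, listed edges, right→sink; max matching = max flow.
Augmenting path X1→Y3 (+1); matched 1.
Augmenting path X4→Y1 (+1); matched 2.
No augmenting path remains; maximum matching = 2.
König certificate: {X4, Y3} is a vertex cover of size 2 (every listed pair touches it), so no matching can be larger.

2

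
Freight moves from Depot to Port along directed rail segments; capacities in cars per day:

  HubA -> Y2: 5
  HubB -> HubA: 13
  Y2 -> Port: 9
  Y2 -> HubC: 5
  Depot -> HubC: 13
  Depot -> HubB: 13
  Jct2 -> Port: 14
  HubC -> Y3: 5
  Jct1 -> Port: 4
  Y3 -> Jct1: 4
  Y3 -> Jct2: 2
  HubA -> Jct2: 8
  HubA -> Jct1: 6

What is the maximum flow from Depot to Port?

Augment Depot→HubC→Y3→Jct2→Port: bottleneck 2, flow now 2.
Augment Depot→HubC→Y3→Jct1→Port: bottleneck 3, flow now 5.
Augment Depot→HubB→HubA→Y2→Port: bottleneck 5, flow now 10.
Augment Depot→HubB→HubA→Jct2→Port: bottleneck 8, flow now 18.
No augmenting path remains; maximum flow = 18.
In the residual graph, reachable from Depot: {Depot, HubC}.
Min-cut edges: Depot→HubB (13), HubC→Y3 (5); capacity 13 + 5 = 18.
This cut is saturated, so no flow can exceed 18.

18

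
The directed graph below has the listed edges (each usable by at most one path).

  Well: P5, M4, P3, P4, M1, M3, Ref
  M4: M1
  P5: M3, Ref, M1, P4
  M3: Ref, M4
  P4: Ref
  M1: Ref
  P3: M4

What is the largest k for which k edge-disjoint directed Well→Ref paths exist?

Assign every edge capacity 1; by Menger, the answer equals the max flow.
Path Well→Ref (+1); total 1.
Path Well→P5→Ref (+1); total 2.
Path Well→M3→Ref (+1); total 3.
Path Well→M1→Ref (+1); total 4.
Path Well→P4→Ref (+1); total 5.
No residual Well→Ref path; max flow = 5.
Certifying cut of size 5: {M1→Ref, Well→M3, Well→P4, Well→P5, Well→Ref}.

5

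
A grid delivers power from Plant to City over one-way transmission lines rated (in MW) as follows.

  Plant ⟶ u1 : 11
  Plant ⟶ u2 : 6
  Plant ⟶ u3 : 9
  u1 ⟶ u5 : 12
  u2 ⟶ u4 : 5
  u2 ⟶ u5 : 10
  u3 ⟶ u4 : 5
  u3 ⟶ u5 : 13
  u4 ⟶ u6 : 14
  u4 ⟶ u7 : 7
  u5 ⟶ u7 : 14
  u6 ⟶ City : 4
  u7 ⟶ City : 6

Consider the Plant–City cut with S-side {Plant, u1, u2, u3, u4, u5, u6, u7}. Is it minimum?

Given cut capacity: 4 + 6 = 10.
Augment Plant→u1→u5→u7→City: bottleneck 6, flow now 6.
Augment Plant→u2→u4→u6→City: bottleneck 4, flow now 10.
No augmenting path remains; maximum flow = 10.
Cut capacity 10 equals the max flow, so it is a minimum cut.

Yes — it is a minimum cut (capacity 10).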